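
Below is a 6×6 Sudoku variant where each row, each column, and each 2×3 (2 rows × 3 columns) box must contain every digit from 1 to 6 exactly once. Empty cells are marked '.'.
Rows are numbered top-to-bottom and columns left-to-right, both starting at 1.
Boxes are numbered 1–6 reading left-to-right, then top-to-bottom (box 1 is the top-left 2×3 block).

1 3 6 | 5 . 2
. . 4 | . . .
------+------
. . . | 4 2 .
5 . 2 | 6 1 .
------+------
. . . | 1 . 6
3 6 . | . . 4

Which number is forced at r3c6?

Cell r3c6 itself could take any of {3, 5} by direct elimination.
Consider where 5 can go in row 3.
r3c1 is out (column 1 already has a 5).
r3c2 is out (box 3 already has a 5).
r3c3 is out (box 3 already has a 5).
So the only cell in row 3 that can hold 5 is r3c6.
Therefore r3c6 = 5.

5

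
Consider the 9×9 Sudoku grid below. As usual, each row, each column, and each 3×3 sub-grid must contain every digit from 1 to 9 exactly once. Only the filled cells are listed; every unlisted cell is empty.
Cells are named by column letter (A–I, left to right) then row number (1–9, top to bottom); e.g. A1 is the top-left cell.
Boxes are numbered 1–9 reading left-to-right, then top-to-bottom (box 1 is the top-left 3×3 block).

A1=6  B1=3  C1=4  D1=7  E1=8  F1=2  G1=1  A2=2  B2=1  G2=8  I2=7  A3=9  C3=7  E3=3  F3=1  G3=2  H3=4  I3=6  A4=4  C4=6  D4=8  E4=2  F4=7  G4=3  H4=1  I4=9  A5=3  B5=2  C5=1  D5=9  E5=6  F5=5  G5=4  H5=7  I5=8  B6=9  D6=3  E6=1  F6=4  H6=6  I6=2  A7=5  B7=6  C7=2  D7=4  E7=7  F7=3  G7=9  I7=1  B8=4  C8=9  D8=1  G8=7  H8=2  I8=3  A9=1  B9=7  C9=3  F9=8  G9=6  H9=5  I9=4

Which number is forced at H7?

8

Row 7 already contains {1, 2, 3, 4, 5, 6, 7, 9}.
Column H already contains {1, 2, 4, 5, 6, 7}.
Its 3×3 block (box 9) already contains {1, 2, 3, 4, 5, 6, 7, 9}.
The only value from 1–9 not eliminated is 8, so H7 = 8.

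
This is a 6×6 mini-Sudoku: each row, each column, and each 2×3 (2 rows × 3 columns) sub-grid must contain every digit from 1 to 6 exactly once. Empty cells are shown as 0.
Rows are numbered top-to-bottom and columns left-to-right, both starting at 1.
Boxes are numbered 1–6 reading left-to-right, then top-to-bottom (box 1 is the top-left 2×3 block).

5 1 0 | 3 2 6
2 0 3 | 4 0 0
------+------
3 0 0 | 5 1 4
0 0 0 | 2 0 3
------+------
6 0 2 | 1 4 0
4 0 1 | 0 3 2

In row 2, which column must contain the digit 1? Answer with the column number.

6

Consider where 1 can go in row 2.
r2c2 is out (column 2 already has a 1).
r2c5 is out (column 5 already has a 1).
So the only cell in row 2 that can hold 1 is r2c6.
That is column 6.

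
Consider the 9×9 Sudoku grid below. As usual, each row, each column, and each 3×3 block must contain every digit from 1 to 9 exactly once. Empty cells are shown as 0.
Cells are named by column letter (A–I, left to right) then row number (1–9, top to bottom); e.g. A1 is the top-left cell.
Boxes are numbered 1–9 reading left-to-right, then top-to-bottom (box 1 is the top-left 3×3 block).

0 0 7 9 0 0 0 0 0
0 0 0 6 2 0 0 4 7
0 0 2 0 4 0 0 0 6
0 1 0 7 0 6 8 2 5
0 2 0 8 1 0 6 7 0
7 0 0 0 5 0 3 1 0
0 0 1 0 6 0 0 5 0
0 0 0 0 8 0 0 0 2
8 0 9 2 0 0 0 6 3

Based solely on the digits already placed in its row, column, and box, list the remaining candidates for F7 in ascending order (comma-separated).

Row 7 already contains {1, 5, 6}.
Column F already contains {6}.
Its 3×3 block (box 8) already contains {2, 6, 8}.
Removing those from 1–9 leaves {3, 4, 7, 9} as the candidates for F7.

3,4,7,9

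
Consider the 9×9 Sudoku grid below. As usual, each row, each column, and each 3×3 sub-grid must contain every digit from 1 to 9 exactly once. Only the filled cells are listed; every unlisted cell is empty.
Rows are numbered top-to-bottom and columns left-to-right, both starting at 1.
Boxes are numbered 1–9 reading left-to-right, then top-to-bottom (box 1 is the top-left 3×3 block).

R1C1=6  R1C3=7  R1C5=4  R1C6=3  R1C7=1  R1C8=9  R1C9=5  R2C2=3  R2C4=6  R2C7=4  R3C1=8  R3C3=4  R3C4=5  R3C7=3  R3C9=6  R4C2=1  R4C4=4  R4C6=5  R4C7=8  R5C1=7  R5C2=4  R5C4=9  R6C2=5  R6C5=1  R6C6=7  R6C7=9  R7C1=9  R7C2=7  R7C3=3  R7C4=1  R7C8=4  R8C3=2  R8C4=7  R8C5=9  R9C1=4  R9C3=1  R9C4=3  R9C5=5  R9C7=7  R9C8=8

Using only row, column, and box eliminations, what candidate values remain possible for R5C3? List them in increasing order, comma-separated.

Row 5 already contains {4, 7, 9}.
Column 3 already contains {1, 2, 3, 4, 7}.
Its 3×3 block (box 4) already contains {1, 4, 5, 7}.
Removing those from 1–9 leaves {6, 8} as the candidates for R5C3.

6,8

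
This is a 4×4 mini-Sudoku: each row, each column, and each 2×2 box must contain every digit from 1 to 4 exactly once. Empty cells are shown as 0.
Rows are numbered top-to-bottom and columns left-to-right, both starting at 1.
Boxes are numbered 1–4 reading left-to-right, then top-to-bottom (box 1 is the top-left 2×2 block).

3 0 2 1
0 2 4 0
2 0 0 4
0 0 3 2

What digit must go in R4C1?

Cell R4C1 itself could take any of {1, 4} by direct elimination.
Consider where 4 can go in column 1.
R2C1 is out (row 2 already has a 4).
So the only cell in column 1 that can hold 4 is R4C1.
Therefore R4C1 = 4.

4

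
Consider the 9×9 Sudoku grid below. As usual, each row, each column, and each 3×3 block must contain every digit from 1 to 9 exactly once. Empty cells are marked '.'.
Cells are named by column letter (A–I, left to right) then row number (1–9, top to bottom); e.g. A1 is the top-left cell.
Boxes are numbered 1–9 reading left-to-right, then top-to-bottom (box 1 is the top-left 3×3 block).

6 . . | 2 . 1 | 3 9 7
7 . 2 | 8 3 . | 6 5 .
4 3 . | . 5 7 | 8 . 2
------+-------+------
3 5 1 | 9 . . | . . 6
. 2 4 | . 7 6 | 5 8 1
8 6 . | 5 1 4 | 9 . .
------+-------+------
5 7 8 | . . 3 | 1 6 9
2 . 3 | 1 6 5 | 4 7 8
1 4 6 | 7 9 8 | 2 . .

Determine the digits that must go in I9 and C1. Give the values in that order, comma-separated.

5,5

For I9:
  Consider where 5 can go in row 9.
  H9 is out (column H already has a 5).
  So the only cell in row 9 that can hold 5 is I9.
  So I9 = 5.
For C1:
  Row 1 already contains {1, 2, 3, 6, 7, 9}.
  Column C already contains {1, 2, 3, 4, 6, 8}.
  Its 3×3 block (box 1) already contains {2, 3, 4, 6, 7}.
  The only value from 1–9 not eliminated is 5, so C1 = 5.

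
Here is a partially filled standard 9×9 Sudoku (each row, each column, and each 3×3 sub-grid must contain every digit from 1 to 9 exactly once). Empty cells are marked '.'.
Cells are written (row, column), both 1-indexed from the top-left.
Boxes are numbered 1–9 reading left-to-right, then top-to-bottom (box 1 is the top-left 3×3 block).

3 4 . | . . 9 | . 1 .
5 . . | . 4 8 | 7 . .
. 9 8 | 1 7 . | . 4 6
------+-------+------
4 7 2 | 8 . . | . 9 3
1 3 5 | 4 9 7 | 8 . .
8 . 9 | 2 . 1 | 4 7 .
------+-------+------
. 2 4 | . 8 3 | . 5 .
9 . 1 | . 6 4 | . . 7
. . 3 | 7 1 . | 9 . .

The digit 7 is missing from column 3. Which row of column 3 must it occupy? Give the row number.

Consider where 7 can go in column 3.
(2,3) is out (row 2 already has a 7).
So the only cell in column 3 that can hold 7 is (1,3).
That is row 1.

1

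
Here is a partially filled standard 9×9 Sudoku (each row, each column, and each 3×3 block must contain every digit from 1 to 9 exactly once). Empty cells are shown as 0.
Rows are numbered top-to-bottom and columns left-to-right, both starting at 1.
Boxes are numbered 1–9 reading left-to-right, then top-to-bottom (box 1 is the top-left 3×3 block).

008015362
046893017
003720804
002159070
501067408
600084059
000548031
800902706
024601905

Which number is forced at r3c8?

9

Row 3 already contains {2, 3, 4, 7, 8}.
Column 8 already contains {1, 3, 5, 6, 7}.
Its 3×3 block (box 3) already contains {1, 2, 3, 4, 6, 7, 8}.
The only value from 1–9 not eliminated is 9, so r3c8 = 9.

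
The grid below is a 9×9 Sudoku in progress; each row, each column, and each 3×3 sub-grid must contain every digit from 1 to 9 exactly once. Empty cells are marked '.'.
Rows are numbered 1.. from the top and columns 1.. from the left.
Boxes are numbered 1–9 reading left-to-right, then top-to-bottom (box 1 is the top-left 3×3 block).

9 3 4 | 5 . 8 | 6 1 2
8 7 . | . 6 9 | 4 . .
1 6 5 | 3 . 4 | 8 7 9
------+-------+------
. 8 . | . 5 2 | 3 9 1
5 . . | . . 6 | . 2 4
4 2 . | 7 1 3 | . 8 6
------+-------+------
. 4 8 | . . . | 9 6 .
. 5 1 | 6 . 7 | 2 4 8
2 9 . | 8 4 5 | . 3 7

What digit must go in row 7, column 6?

Row 7 already contains {4, 6, 8, 9}.
Column 6 already contains {2, 3, 4, 5, 6, 7, 8, 9}.
Its 3×3 block (box 8) already contains {4, 5, 6, 7, 8}.
The only value from 1–9 not eliminated is 1, so row 7, column 6 = 1.

1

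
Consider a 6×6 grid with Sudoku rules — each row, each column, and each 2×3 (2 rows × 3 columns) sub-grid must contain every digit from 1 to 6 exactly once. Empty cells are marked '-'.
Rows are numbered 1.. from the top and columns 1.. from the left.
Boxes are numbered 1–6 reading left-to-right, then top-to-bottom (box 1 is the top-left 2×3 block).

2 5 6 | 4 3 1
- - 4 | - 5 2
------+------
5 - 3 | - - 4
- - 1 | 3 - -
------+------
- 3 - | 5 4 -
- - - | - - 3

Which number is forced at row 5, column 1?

1

Cell row 5, column 1 itself could take any of {1, 6} by direct elimination.
Consider where 1 can go in row 5.
row 5, column 3 is out (column 3 already has a 1).
row 5, column 6 is out (column 6 already has a 1).
So the only cell in row 5 that can hold 1 is row 5, column 1.
Therefore row 5, column 1 = 1.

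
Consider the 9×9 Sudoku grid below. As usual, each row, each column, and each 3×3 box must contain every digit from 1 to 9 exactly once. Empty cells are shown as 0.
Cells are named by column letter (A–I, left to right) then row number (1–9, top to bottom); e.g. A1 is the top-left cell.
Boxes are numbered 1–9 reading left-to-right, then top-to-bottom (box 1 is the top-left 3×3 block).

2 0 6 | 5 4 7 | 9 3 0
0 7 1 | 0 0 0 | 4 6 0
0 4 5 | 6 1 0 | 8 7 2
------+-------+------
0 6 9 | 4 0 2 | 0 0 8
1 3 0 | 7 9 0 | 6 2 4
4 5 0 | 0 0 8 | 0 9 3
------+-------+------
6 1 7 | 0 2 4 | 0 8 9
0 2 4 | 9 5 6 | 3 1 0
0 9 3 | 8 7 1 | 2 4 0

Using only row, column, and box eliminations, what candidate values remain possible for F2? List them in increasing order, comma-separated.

3,9

Row 2 already contains {1, 4, 6, 7}.
Column F already contains {1, 2, 4, 6, 7, 8}.
Its 3×3 block (box 2) already contains {1, 4, 5, 6, 7}.
Removing those from 1–9 leaves {3, 9} as the candidates for F2.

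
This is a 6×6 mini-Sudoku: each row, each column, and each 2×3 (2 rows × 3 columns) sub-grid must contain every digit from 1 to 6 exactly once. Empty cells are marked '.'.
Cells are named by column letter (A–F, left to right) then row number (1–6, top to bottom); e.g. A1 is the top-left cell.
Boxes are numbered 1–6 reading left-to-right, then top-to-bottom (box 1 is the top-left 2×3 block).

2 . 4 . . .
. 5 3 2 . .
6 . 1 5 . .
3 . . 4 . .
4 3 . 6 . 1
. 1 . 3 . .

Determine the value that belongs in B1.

6

Row 1 already contains {2, 4}.
Column B already contains {1, 3, 5}.
Its 2×3 block (box 1) already contains {2, 3, 4, 5}.
The only value from 1–6 not eliminated is 6, so B1 = 6.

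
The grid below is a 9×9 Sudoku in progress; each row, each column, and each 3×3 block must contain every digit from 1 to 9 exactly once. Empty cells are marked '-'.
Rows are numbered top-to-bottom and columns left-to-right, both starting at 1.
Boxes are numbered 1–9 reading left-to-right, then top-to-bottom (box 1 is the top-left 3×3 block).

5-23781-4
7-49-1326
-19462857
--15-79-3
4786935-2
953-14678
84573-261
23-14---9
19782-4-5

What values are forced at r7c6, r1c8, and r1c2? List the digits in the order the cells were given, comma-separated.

9,9,6

For r7c6:
  Row 7 already contains {1, 2, 3, 4, 5, 6, 7, 8}.
  Column 6 already contains {1, 2, 3, 4, 7, 8}.
  Its 3×3 block (box 8) already contains {1, 2, 3, 4, 7, 8}.
  The only value from 1–9 not eliminated is 9, so r7c6 = 9.
For r1c8:
  Row 1 already contains {1, 2, 3, 4, 5, 7, 8}.
  Column 8 already contains {2, 5, 6, 7}.
  Its 3×3 block (box 3) already contains {1, 2, 3, 4, 5, 6, 7, 8}.
  The only value from 1–9 not eliminated is 9, so r1c8 = 9.
For r1c2:
  Row 1 already contains {1, 2, 3, 4, 5, 7, 8}.
  Column 2 already contains {1, 3, 4, 5, 7, 9}.
  Its 3×3 block (box 1) already contains {1, 2, 4, 5, 7, 9}.
  The only value from 1–9 not eliminated is 6, so r1c2 = 6.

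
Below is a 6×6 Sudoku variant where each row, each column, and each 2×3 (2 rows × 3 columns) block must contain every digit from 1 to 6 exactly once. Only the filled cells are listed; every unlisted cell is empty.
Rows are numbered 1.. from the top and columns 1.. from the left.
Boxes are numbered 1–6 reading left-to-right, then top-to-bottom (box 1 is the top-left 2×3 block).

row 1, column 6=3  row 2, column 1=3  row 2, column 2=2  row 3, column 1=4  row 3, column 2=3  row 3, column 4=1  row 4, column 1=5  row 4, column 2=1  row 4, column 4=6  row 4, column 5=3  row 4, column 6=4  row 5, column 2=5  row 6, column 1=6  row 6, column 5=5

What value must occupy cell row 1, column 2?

Cell row 1, column 2 itself could take any of {4, 6} by direct elimination.
Consider where 6 can go in column 2.
row 6, column 2 is out (row 6 already has a 6).
So the only cell in column 2 that can hold 6 is row 1, column 2.
Therefore row 1, column 2 = 6.

6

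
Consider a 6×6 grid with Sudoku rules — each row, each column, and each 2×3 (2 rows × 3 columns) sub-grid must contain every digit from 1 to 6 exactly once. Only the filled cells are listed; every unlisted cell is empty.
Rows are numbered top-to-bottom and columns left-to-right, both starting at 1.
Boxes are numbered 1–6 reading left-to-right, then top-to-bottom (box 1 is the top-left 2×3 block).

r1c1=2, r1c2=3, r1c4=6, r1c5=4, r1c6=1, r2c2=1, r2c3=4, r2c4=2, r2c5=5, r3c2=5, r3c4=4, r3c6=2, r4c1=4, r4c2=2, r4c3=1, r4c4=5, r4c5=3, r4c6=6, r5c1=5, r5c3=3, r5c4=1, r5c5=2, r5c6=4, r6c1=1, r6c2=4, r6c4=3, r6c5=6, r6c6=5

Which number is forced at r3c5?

1

Row 3 already contains {2, 4, 5}.
Column 5 already contains {2, 3, 4, 5, 6}.
Its 2×3 block (box 4) already contains {2, 3, 4, 5, 6}.
The only value from 1–6 not eliminated is 1, so r3c5 = 1.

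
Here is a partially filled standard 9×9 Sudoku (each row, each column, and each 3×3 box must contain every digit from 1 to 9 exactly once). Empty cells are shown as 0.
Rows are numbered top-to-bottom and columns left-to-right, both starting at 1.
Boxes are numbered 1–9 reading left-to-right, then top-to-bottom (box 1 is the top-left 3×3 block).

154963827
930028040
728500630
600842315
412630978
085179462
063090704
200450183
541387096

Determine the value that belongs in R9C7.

Row 9 already contains {1, 3, 4, 5, 6, 7, 8, 9}.
Column 7 already contains {1, 3, 4, 6, 7, 8, 9}.
Its 3×3 block (box 9) already contains {1, 3, 4, 6, 7, 8, 9}.
The only value from 1–9 not eliminated is 2, so R9C7 = 2.

2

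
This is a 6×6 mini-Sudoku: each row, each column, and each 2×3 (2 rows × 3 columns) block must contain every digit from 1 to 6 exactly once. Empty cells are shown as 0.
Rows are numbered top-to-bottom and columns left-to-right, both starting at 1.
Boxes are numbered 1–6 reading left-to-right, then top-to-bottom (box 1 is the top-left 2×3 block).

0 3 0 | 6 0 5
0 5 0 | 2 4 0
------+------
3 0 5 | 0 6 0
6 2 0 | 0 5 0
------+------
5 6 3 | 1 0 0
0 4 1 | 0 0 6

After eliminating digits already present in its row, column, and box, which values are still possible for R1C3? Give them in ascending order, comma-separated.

Row 1 already contains {3, 5, 6}.
Column 3 already contains {1, 3, 5}.
Its 2×3 block (box 1) already contains {3, 5}.
Removing those from 1–6 leaves {2, 4} as the candidates for R1C3.

2,4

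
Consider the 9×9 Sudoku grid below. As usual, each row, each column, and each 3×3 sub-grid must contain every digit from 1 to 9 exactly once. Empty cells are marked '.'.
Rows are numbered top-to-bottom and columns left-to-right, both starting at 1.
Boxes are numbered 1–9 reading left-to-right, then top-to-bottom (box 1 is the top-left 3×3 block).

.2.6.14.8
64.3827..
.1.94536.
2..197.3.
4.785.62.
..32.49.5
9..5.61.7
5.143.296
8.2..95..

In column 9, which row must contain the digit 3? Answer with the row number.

Consider where 3 can go in column 9.
r2c9 is out (row 2 already has a 3).
r3c9 is out (row 3 already has a 3).
r4c9 is out (row 4 already has a 3).
r5c9 is out (box 6 already has a 3).
So the only cell in column 9 that can hold 3 is r9c9.
That is row 9.

9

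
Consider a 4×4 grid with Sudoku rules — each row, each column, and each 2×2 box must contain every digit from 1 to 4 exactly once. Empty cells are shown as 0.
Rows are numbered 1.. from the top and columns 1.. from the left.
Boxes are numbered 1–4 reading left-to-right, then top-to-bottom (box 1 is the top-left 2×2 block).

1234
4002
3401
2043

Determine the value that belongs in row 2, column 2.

Row 2 already contains {2, 4}.
Column 2 already contains {2, 4}.
Its 2×2 block (box 1) already contains {1, 2, 4}.
The only value from 1–4 not eliminated is 3, so row 2, column 2 = 3.

3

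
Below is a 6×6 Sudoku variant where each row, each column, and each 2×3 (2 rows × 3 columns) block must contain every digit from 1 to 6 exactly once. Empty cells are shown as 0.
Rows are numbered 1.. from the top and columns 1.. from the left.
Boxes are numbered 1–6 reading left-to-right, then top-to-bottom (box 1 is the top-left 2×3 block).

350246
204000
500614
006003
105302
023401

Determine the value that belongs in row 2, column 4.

Cell row 2, column 4 itself could take any of {1, 5} by direct elimination.
Consider where 1 can go in column 4.
row 4, column 4 is out (box 4 already has a 1).
So the only cell in column 4 that can hold 1 is row 2, column 4.
Therefore row 2, column 4 = 1.

1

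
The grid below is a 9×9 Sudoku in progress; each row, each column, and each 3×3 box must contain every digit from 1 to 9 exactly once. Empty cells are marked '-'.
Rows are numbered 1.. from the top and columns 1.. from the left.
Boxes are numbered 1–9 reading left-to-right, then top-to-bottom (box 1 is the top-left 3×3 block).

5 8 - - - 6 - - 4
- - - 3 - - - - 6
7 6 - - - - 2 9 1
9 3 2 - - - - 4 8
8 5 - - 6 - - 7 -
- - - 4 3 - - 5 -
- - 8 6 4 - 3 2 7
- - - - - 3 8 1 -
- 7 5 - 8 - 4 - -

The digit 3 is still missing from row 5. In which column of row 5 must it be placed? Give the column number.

Consider where 3 can go in row 5.
row 5, column 3 is out (box 4 already has a 3).
row 5, column 4 is out (column 4 already has a 3).
row 5, column 6 is out (column 6 already has a 3).
row 5, column 7 is out (column 7 already has a 3).
So the only cell in row 5 that can hold 3 is row 5, column 9.
That is column 9.

9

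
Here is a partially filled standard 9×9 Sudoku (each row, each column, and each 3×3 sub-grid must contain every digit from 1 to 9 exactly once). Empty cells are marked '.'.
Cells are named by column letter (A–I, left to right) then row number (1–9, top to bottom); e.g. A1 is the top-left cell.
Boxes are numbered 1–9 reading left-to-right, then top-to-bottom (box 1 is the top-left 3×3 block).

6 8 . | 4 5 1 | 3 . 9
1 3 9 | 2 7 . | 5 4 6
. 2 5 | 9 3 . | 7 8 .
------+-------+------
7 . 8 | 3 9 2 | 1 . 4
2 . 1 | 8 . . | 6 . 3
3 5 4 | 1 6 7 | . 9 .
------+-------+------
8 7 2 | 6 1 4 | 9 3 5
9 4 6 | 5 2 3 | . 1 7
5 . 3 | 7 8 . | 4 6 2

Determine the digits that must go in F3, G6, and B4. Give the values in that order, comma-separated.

For F3:
  Row 3 already contains {2, 3, 5, 7, 8, 9}.
  Column F already contains {1, 2, 3, 4, 7}.
  Its 3×3 block (box 2) already contains {1, 2, 3, 4, 5, 7, 9}.
  The only value from 1–9 not eliminated is 6, so F3 = 6.
For G6:
  Consider where 2 can go in row 6.
  I6 is out (column I already has a 2).
  So the only cell in row 6 that can hold 2 is G6.
  So G6 = 2.
For B4:
  Row 4 already contains {1, 2, 3, 4, 7, 8, 9}.
  Column B already contains {2, 3, 4, 5, 7, 8}.
  Its 3×3 block (box 4) already contains {1, 2, 3, 4, 5, 7, 8}.
  The only value from 1–9 not eliminated is 6, so B4 = 6.

6,2,6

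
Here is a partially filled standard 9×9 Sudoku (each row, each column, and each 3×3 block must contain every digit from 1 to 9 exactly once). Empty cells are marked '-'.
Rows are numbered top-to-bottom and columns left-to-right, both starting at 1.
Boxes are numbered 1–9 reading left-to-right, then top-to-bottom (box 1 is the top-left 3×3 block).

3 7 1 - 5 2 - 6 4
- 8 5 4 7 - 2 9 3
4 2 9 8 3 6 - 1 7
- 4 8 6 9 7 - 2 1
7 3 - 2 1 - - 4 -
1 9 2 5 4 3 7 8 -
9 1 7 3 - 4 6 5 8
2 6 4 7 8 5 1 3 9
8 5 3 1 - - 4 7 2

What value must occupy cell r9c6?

9

Row 9 already contains {1, 2, 3, 4, 5, 7, 8}.
Column 6 already contains {2, 3, 4, 5, 6, 7}.
Its 3×3 block (box 8) already contains {1, 3, 4, 5, 7, 8}.
The only value from 1–9 not eliminated is 9, so r9c6 = 9.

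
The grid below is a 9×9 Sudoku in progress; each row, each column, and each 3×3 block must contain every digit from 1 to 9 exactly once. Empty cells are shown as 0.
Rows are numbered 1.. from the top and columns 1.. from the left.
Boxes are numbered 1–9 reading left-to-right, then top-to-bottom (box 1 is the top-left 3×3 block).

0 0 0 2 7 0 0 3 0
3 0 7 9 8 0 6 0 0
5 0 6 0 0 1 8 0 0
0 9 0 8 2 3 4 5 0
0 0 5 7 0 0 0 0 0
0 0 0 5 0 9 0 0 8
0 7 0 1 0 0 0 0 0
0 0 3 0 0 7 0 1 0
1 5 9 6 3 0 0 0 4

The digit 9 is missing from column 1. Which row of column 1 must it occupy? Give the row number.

1

Consider where 9 can go in column 1.
row 4, column 1 is out (row 4 already has a 9).
row 5, column 1 is out (box 4 already has a 9).
row 6, column 1 is out (row 6 already has a 9).
row 7, column 1 is out (box 7 already has a 9).
row 8, column 1 is out (box 7 already has a 9).
So the only cell in column 1 that can hold 9 is row 1, column 1.
That is row 1.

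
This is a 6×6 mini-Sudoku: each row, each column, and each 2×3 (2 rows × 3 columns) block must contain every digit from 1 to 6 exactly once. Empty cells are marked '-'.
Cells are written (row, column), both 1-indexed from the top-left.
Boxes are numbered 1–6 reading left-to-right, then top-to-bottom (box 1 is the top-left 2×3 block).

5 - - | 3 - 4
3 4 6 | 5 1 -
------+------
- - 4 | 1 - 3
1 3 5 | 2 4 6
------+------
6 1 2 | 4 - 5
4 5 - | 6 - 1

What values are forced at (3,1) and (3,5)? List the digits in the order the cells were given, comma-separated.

2,5

For (3,1):
  Row 3 already contains {1, 3, 4}.
  Column 1 already contains {1, 3, 4, 5, 6}.
  Its 2×3 block (box 3) already contains {1, 3, 4, 5}.
  The only value from 1–6 not eliminated is 2, so (3,1) = 2.
For (3,5):
  Row 3 already contains {1, 3, 4}.
  Column 5 already contains {1, 4}.
  Its 2×3 block (box 4) already contains {1, 2, 3, 4, 6}.
  The only value from 1–6 not eliminated is 5, so (3,5) = 5.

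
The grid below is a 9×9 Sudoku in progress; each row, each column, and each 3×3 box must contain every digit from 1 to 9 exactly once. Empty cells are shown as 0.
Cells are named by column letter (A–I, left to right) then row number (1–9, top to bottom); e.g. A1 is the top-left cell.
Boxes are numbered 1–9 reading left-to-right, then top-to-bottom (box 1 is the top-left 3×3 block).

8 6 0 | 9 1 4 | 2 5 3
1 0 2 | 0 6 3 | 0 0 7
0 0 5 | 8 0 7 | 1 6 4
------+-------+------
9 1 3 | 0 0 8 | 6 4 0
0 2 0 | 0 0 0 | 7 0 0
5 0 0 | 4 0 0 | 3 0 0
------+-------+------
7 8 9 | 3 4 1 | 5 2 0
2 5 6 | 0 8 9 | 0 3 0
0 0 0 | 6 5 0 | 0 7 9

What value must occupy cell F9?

Row 9 already contains {5, 6, 7, 9}.
Column F already contains {1, 3, 4, 7, 8, 9}.
Its 3×3 block (box 8) already contains {1, 3, 4, 5, 6, 8, 9}.
The only value from 1–9 not eliminated is 2, so F9 = 2.

2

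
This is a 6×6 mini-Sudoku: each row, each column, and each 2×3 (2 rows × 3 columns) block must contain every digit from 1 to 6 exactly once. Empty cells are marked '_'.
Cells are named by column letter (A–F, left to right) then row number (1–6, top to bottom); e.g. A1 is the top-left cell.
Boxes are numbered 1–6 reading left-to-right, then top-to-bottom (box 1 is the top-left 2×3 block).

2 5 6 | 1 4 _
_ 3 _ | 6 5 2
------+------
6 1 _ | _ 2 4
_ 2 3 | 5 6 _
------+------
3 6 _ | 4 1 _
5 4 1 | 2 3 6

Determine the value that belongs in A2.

1

Cell A2 itself could take any of {1, 4} by direct elimination.
Consider where 1 can go in box 1.
C2 is out (column C already has a 1).
So the only cell in box 1 that can hold 1 is A2.
Therefore A2 = 1.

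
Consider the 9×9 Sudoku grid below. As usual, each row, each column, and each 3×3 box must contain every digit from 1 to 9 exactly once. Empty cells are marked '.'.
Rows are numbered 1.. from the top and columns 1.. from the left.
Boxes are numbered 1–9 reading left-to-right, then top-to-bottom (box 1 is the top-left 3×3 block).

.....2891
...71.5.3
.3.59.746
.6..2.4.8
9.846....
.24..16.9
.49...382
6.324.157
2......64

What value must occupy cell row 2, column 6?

4

Cell row 2, column 6 itself could take any of {4, 6, 8} by direct elimination.
Consider where 4 can go in box 2.
row 1, column 4 is out (column 4 already has a 4).
row 1, column 5 is out (column 5 already has a 4).
row 3, column 6 is out (row 3 already has a 4).
So the only cell in box 2 that can hold 4 is row 2, column 6.
Therefore row 2, column 6 = 4.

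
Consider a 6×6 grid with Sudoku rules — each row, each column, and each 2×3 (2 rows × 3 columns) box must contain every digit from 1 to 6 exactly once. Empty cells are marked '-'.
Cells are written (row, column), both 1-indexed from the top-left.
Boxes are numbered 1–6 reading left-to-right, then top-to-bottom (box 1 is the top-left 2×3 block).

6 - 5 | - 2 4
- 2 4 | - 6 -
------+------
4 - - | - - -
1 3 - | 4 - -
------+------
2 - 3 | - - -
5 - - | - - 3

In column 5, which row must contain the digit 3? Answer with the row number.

3

Consider where 3 can go in column 5.
(4,5) is out (row 4 already has a 3).
(5,5) is out (row 5 already has a 3).
(6,5) is out (row 6 already has a 3).
So the only cell in column 5 that can hold 3 is (3,5).
That is row 3.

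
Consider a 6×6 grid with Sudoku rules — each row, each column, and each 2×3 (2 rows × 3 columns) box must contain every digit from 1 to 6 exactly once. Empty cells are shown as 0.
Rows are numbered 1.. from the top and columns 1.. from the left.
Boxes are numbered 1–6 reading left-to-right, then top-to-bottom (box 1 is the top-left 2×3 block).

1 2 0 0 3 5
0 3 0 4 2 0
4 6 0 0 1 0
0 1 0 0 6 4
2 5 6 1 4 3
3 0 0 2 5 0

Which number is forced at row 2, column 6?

1

Cell row 2, column 6 itself could take any of {1, 6} by direct elimination.
Consider where 1 can go in row 2.
row 2, column 1 is out (column 1 already has a 1).
row 2, column 3 is out (box 1 already has a 1).
So the only cell in row 2 that can hold 1 is row 2, column 6.
Therefore row 2, column 6 = 1.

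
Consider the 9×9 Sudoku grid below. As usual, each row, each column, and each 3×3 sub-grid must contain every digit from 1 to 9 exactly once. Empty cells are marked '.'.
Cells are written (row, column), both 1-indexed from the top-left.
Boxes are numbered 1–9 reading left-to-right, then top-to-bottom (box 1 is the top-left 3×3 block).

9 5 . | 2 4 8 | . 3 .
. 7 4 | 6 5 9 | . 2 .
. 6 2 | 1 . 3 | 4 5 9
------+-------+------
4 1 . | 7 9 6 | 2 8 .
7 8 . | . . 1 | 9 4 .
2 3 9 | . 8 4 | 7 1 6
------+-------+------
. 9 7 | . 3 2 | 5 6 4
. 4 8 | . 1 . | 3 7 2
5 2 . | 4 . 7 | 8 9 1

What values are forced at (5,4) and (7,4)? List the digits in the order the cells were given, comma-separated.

3,8

For (5,4):
  Consider where 3 can go in box 5.
  (5,5) is out (column 5 already has a 3).
  (6,4) is out (row 6 already has a 3).
  So the only cell in box 5 that can hold 3 is (5,4).
  So (5,4) = 3.
For (7,4):
  Row 7 already contains {2, 3, 4, 5, 6, 7, 9}.
  Column 4 already contains {1, 2, 4, 6, 7}.
  Its 3×3 block (box 8) already contains {1, 2, 3, 4, 7}.
  The only value from 1–9 not eliminated is 8, so (7,4) = 8.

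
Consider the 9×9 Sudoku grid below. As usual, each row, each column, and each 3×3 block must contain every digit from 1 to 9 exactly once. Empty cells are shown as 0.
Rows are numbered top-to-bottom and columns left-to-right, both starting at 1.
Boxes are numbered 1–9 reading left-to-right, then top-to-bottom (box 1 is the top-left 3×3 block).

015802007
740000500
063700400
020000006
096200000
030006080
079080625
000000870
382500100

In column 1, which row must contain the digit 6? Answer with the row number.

Consider where 6 can go in column 1.
R1C1 is out (box 1 already has a 6). R3C1 is out (row 3 already has a 6). R4C1 is out (row 4 already has a 6). R5C1 is out (row 5 already has a 6). The remaining empty cells in column 1 are similarly blocked.
So the only cell in column 1 that can hold 6 is R8C1.
That is row 8.

8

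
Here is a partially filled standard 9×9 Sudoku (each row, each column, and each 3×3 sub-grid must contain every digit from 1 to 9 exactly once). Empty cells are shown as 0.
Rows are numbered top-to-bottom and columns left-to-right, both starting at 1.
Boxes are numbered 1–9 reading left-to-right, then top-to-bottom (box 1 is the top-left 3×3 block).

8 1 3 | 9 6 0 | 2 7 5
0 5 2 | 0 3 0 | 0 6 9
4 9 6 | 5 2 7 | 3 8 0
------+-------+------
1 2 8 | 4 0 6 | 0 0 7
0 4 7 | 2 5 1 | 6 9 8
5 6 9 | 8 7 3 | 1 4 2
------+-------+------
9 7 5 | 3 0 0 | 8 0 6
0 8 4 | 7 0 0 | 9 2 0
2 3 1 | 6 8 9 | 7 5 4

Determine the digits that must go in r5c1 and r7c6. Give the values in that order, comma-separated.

For r5c1:
  Row 5 already contains {1, 2, 4, 5, 6, 7, 8, 9}.
  Column 1 already contains {1, 2, 4, 5, 8, 9}.
  Its 3×3 block (box 4) already contains {1, 2, 4, 5, 6, 7, 8, 9}.
  The only value from 1–9 not eliminated is 3, so r5c1 = 3.
For r7c6:
  Consider where 2 can go in column 6.
  r1c6 is out (row 1 already has a 2).
  r2c6 is out (row 2 already has a 2).
  r8c6 is out (row 8 already has a 2).
  So the only cell in column 6 that can hold 2 is r7c6.
  So r7c6 = 2.

3,2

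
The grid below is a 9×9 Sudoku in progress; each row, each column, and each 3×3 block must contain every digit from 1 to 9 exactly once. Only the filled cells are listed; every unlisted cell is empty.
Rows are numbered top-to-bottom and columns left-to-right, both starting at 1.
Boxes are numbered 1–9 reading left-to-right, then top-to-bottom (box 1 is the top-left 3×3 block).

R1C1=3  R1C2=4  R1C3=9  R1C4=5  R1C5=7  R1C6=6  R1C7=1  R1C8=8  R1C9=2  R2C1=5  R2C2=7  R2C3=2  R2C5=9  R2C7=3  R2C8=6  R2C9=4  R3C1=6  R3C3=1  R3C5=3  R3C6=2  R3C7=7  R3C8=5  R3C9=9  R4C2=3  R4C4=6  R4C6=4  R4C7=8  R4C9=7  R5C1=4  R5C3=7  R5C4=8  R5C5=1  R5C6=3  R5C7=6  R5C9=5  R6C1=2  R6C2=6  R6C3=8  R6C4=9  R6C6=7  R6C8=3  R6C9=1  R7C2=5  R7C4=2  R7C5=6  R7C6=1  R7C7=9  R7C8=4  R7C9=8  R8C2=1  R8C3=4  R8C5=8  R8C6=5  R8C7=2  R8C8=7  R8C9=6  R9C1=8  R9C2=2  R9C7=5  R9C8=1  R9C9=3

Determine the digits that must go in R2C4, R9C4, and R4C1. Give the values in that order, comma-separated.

1,7,1

For R2C4:
  Row 2 already contains {2, 3, 4, 5, 6, 7, 9}.
  Column 4 already contains {2, 5, 6, 8, 9}.
  Its 3×3 block (box 2) already contains {2, 3, 5, 6, 7, 9}.
  The only value from 1–9 not eliminated is 1, so R2C4 = 1.
For R9C4:
  Consider where 7 can go in row 9.
  R9C3 is out (column 3 already has a 7).
  R9C5 is out (column 5 already has a 7).
  R9C6 is out (column 6 already has a 7).
  So the only cell in row 9 that can hold 7 is R9C4.
  So R9C4 = 7.
For R4C1:
  Consider where 1 can go in row 4.
  R4C3 is out (column 3 already has a 1).
  R4C5 is out (column 5 already has a 1).
  R4C8 is out (column 8 already has a 1).
  So the only cell in row 4 that can hold 1 is R4C1.
  So R4C1 = 1.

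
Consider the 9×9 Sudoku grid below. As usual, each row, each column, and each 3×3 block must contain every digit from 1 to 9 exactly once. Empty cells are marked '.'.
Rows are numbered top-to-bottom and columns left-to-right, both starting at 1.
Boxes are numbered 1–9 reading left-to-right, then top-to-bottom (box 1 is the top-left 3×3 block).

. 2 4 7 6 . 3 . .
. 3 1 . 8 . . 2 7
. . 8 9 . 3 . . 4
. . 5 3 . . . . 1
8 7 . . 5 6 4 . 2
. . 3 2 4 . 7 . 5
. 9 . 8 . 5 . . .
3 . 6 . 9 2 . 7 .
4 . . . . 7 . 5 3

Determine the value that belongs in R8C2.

5

Cell R8C2 itself could take any of {1, 5, 8} by direct elimination.
Consider where 5 can go in row 8.
R8C4 is out (box 8 already has a 5).
R8C7 is out (box 9 already has a 5).
R8C9 is out (column 9 already has a 5).
So the only cell in row 8 that can hold 5 is R8C2.
Therefore R8C2 = 5.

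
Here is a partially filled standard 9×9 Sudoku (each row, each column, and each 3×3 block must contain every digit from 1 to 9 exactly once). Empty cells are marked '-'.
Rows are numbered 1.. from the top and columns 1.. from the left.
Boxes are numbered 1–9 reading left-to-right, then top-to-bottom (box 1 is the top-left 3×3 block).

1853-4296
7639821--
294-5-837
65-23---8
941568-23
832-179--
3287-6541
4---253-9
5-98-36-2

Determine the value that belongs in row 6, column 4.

Row 6 already contains {1, 2, 3, 7, 8, 9}.
Column 4 already contains {2, 3, 5, 7, 8, 9}.
Its 3×3 block (box 5) already contains {1, 2, 3, 5, 6, 7, 8}.
The only value from 1–9 not eliminated is 4, so row 6, column 4 = 4.

4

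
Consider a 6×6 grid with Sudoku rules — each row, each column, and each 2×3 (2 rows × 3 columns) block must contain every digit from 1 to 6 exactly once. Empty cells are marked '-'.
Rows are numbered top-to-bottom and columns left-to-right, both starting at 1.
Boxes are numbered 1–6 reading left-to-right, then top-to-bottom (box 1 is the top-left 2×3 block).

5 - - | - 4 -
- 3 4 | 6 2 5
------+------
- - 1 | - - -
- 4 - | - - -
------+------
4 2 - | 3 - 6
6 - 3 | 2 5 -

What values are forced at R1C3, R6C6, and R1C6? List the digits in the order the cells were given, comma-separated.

For R1C3:
  Consider where 2 can go in row 1.
  R1C2 is out (column 2 already has a 2).
  R1C4 is out (column 4 already has a 2).
  R1C6 is out (box 2 already has a 2).
  So the only cell in row 1 that can hold 2 is R1C3.
  So R1C3 = 2.
For R6C6:
  Consider where 4 can go in box 6.
  R5C5 is out (row 5 already has a 4).
  So the only cell in box 6 that can hold 4 is R6C6.
  So R6C6 = 4.
For R1C6:
  Consider where 3 can go in box 2.
  R1C4 is out (column 4 already has a 3).
  So the only cell in box 2 that can hold 3 is R1C6.
  So R1C6 = 3.

2,4,3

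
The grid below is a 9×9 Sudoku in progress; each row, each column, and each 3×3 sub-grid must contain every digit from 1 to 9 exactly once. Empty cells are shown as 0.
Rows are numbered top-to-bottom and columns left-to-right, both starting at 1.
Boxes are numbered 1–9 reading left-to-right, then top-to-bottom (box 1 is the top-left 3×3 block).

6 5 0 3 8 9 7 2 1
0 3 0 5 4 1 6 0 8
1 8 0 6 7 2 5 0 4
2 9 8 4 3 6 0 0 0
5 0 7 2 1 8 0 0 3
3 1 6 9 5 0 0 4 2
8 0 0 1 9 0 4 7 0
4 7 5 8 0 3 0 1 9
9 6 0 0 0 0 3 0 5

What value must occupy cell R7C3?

Cell R7C3 itself could take any of {2, 3} by direct elimination.
Consider where 3 can go in column 3.
R1C3 is out (row 1 already has a 3).
R2C3 is out (row 2 already has a 3).
R3C3 is out (box 1 already has a 3).
R9C3 is out (row 9 already has a 3).
So the only cell in column 3 that can hold 3 is R7C3.
Therefore R7C3 = 3.

3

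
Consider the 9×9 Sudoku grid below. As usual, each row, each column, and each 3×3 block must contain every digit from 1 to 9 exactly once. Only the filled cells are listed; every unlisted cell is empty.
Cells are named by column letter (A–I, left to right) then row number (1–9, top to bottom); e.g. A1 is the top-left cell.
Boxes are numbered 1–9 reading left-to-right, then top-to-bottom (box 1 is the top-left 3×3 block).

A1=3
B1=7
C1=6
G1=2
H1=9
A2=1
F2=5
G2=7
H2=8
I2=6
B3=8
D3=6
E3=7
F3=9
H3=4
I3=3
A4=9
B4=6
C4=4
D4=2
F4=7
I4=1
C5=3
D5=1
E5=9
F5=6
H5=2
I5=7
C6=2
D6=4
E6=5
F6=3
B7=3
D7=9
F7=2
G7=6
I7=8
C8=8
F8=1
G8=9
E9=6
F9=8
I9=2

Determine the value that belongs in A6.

7

Cell A6 itself could take any of {7, 8} by direct elimination.
Consider where 7 can go in box 4.
A5 is out (row 5 already has a 7).
B5 is out (row 5 already has a 7).
B6 is out (column B already has a 7).
So the only cell in box 4 that can hold 7 is A6.
Therefore A6 = 7.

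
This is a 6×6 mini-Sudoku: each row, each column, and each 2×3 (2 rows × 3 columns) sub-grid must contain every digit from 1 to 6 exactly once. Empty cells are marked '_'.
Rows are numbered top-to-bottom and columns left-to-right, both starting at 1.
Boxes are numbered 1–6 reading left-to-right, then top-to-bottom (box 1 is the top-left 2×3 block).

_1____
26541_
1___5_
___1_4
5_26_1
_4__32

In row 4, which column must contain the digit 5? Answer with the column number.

2

Consider where 5 can go in row 4.
r4c1 is out (column 1 already has a 5).
r4c3 is out (column 3 already has a 5).
r4c5 is out (column 5 already has a 5).
So the only cell in row 4 that can hold 5 is r4c2.
That is column 2.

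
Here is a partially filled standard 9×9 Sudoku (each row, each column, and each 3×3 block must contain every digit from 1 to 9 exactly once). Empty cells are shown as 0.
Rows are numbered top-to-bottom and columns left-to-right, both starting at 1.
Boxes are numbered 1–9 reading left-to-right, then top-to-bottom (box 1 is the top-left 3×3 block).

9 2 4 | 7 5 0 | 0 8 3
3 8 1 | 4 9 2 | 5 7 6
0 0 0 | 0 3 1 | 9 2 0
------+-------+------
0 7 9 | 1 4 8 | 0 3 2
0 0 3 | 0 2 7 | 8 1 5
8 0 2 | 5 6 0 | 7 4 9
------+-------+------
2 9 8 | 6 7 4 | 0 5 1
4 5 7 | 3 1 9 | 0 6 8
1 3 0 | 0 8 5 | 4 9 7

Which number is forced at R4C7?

Row 4 already contains {1, 2, 3, 4, 7, 8, 9}.
Column 7 already contains {4, 5, 7, 8, 9}.
Its 3×3 block (box 6) already contains {1, 2, 3, 4, 5, 7, 8, 9}.
The only value from 1–9 not eliminated is 6, so R4C7 = 6.

6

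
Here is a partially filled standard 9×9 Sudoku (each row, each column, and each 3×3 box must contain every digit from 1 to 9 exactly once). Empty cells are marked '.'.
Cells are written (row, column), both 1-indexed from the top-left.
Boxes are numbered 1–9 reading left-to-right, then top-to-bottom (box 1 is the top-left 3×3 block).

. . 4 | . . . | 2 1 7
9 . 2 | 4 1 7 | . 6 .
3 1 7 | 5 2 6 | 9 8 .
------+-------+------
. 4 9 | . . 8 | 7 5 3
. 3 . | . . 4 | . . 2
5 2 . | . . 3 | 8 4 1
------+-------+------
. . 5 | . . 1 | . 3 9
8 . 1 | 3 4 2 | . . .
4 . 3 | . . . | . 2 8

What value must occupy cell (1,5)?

Cell (1,5) itself could take any of {3, 8, 9} by direct elimination.
Consider where 3 can go in column 5.
(4,5) is out (row 4 already has a 3).
(5,5) is out (row 5 already has a 3).
(6,5) is out (row 6 already has a 3).
(7,5) is out (row 7 already has a 3).
(9,5) is out (row 9 already has a 3).
So the only cell in column 5 that can hold 3 is (1,5).
Therefore (1,5) = 3.

3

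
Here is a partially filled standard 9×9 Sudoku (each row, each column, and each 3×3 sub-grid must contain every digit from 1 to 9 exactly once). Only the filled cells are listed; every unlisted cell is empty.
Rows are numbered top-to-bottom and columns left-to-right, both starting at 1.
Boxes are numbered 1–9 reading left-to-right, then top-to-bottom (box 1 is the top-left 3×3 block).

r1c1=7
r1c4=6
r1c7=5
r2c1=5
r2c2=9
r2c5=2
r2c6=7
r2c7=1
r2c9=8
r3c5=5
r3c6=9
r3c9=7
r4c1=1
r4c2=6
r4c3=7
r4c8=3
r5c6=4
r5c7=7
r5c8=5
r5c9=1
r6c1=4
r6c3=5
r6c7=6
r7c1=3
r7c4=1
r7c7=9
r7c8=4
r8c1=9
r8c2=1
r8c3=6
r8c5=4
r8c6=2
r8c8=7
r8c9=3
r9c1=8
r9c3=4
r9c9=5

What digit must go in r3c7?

Cell r3c7 itself could take any of {2, 3, 4} by direct elimination.
Consider where 3 can go in box 3.
r1c8 is out (column 8 already has a 3).
r1c9 is out (column 9 already has a 3).
r2c8 is out (column 8 already has a 3).
r3c8 is out (column 8 already has a 3).
So the only cell in box 3 that can hold 3 is r3c7.
Therefore r3c7 = 3.

3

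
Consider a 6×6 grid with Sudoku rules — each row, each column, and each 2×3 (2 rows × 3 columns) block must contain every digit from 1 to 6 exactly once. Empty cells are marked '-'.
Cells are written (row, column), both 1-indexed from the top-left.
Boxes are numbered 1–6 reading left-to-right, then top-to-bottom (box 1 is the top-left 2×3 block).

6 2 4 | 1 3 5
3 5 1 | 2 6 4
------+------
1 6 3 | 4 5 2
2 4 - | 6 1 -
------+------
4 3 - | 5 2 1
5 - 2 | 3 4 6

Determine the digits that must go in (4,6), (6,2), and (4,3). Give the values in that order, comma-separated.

3,1,5

For (4,6):
  Row 4 already contains {1, 2, 4, 6}.
  Column 6 already contains {1, 2, 4, 5, 6}.
  Its 2×3 block (box 4) already contains {1, 2, 4, 5, 6}.
  The only value from 1–6 not eliminated is 3, so (4,6) = 3.
For (6,2):
  Row 6 already contains {2, 3, 4, 5, 6}.
  Column 2 already contains {2, 3, 4, 5, 6}.
  Its 2×3 block (box 5) already contains {2, 3, 4, 5}.
  The only value from 1–6 not eliminated is 1, so (6,2) = 1.
For (4,3):
  Row 4 already contains {1, 2, 4, 6}.
  Column 3 already contains {1, 2, 3, 4}.
  Its 2×3 block (box 3) already contains {1, 2, 3, 4, 6}.
  The only value from 1–6 not eliminated is 5, so (4,3) = 5.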